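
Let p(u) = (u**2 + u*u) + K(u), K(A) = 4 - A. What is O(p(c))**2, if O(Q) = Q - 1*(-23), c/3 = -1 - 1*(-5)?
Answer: 91809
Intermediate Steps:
c = 12 (c = 3*(-1 - 1*(-5)) = 3*(-1 + 5) = 3*4 = 12)
p(u) = 4 - u + 2*u**2 (p(u) = (u**2 + u*u) + (4 - u) = (u**2 + u**2) + (4 - u) = 2*u**2 + (4 - u) = 4 - u + 2*u**2)
O(Q) = 23 + Q (O(Q) = Q + 23 = 23 + Q)
O(p(c))**2 = (23 + (4 - 1*12 + 2*12**2))**2 = (23 + (4 - 12 + 2*144))**2 = (23 + (4 - 12 + 288))**2 = (23 + 280)**2 = 303**2 = 91809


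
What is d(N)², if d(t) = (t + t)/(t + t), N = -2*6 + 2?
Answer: 1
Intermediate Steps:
N = -10 (N = -12 + 2 = -10)
d(t) = 1 (d(t) = (2*t)/((2*t)) = (2*t)*(1/(2*t)) = 1)
d(N)² = 1² = 1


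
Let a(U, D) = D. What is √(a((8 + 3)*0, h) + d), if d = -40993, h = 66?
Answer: I*√40927 ≈ 202.3*I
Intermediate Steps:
√(a((8 + 3)*0, h) + d) = √(66 - 40993) = √(-40927) = I*√40927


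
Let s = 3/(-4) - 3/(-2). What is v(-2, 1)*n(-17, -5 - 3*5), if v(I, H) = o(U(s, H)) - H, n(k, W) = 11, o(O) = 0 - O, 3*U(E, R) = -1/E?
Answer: -55/9 ≈ -6.1111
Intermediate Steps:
s = ¾ (s = 3*(-¼) - 3*(-½) = -¾ + 3/2 = ¾ ≈ 0.75000)
U(E, R) = -1/(3*E) (U(E, R) = (-1/E)/3 = -1/(3*E))
o(O) = -O
v(I, H) = 4/9 - H (v(I, H) = -(-1)/(3*¾) - H = -(-1)*4/(3*3) - H = -1*(-4/9) - H = 4/9 - H)
v(-2, 1)*n(-17, -5 - 3*5) = (4/9 - 1*1)*11 = (4/9 - 1)*11 = -5/9*11 = -55/9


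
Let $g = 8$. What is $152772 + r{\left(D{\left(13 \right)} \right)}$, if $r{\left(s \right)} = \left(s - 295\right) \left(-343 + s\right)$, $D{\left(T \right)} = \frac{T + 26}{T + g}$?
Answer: $\frac{12386004}{49} \approx 2.5278 \cdot 10^{5}$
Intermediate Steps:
$D{\left(T \right)} = \frac{26 + T}{8 + T}$ ($D{\left(T \right)} = \frac{T + 26}{T + 8} = \frac{26 + T}{8 + T}$)
$r{\left(s \right)} = \left(-343 + s\right) \left(-295 + s\right)$ ($r{\left(s \right)} = \left(-295 + s\right) \left(-343 + s\right) = \left(-343 + s\right) \left(-295 + s\right)$)
$152772 + r{\left(D{\left(13 \right)} \right)} = 152772 + \left(101185 + \left(\frac{26 + 13}{8 + 13}\right)^{2} - 638 \frac{26 + 13}{8 + 13}\right) = 152772 + \left(101185 + \left(\frac{1}{21} \cdot 39\right)^{2} - 638 \cdot \frac{1}{21} \cdot 39\right) = 152772 + \left(101185 + \left(\frac{13}{7}\right)^{2} - \frac{8294}{7}\right) = 152772 + \left(101185 + \frac{169}{49} - \frac{8294}{7}\right) = 152772 + \frac{4900176}{49} = \frac{12386004}{49}$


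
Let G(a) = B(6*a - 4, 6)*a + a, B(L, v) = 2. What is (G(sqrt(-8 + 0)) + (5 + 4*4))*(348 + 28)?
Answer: 7896 + 2256*I*sqrt(2) ≈ 7896.0 + 3190.5*I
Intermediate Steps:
G(a) = 3*a (G(a) = 2*a + a = 3*a)
(G(sqrt(-8 + 0)) + (5 + 4*4))*(348 + 28) = (3*sqrt(-8 + 0) + (5 + 4*4))*(348 + 28) = (3*sqrt(-8) + (5 + 16))*376 = (3*(2*I*sqrt(2)) + 21)*376 = (6*I*sqrt(2) + 21)*376 = (21 + 6*I*sqrt(2))*376 = 7896 + 2256*I*sqrt(2)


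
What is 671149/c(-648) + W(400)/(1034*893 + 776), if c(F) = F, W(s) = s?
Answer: -34457446409/33268968 ≈ -1035.7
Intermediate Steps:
671149/c(-648) + W(400)/(1034*893 + 776) = 671149/(-648) + 400/(1034*893 + 776) = 671149*(-1/648) + 400/(923362 + 776) = -671149/648 + 400/924138 = -671149/648 + 400*(1/924138) = -671149/648 + 200/462069 = -34457446409/33268968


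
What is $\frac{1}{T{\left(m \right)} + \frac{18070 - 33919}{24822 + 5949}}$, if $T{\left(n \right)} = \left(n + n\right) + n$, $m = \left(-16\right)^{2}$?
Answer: $\frac{3419}{2624031} \approx 0.001303$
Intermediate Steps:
$m = 256$
$T{\left(n \right)} = 3 n$ ($T{\left(n \right)} = 2 n + n = 3 n$)
$\frac{1}{T{\left(m \right)} + \frac{18070 - 33919}{24822 + 5949}} = \frac{1}{3 \cdot 256 + \frac{18070 - 33919}{24822 + 5949}} = \frac{1}{768 + \frac{18070 - 33919}{30771}} = \frac{1}{768 - \frac{1761}{3419}} = \frac{1}{\frac{2624031}{3419}} = \frac{3419}{2624031}$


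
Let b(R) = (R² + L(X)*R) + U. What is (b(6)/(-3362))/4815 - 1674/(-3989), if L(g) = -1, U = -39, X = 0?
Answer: 3010977569/7174894630 ≈ 0.41965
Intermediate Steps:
b(R) = -39 + R² - R (b(R) = (R² - R) - 39 = -39 + R² - R)
(b(6)/(-3362))/4815 - 1674/(-3989) = ((-39 + 6² - 1*6)/(-3362))/4815 - 1674/(-3989) = ((-39 + 36 - 6)*(-1/3362))*(1/4815) - 1674*(-1/3989) = -9*(-1/3362)*(1/4815) + 1674/3989 = (9/3362)*(1/4815) + 1674/3989 = 1/1798670 + 1674/3989 = 3010977569/7174894630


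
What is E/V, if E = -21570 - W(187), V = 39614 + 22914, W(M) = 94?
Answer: -677/1954 ≈ -0.34647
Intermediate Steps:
V = 62528
E = -21664 (E = -21570 - 1*94 = -21570 - 94 = -21664)
E/V = -21664/62528 = -21664*1/62528 = -677/1954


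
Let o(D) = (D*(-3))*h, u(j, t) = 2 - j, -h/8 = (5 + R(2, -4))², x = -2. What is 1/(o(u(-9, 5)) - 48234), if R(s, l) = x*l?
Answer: -1/3618 ≈ -0.00027640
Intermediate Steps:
R(s, l) = -2*l
h = -1352 (h = -8*(5 - 2*(-4))² = -8*(5 + 8)² = -8*13² = -8*169 = -1352)
o(D) = 4056*D (o(D) = (D*(-3))*(-1352) = -3*D*(-1352) = 4056*D)
1/(o(u(-9, 5)) - 48234) = 1/(4056*(2 - 1*(-9)) - 48234) = 1/(4056*(2 + 9) - 48234) = 1/(4056*11 - 48234) = 1/(44616 - 48234) = 1/(-3618) = -1/3618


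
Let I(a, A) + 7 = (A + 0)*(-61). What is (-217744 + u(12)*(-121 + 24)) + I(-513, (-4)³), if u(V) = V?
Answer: -215011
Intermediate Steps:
I(a, A) = -7 - 61*A (I(a, A) = -7 + (A + 0)*(-61) = -7 + A*(-61) = -7 - 61*A)
(-217744 + u(12)*(-121 + 24)) + I(-513, (-4)³) = (-217744 + 12*(-121 + 24)) + (-7 - 61*(-4)³) = (-217744 + 12*(-97)) + (-7 - 61*(-64)) = (-217744 - 1164) + (-7 + 3904) = -218908 + 3897 = -215011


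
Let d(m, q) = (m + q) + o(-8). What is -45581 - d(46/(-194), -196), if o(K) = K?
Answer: -4401546/97 ≈ -45377.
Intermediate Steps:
d(m, q) = -8 + m + q (d(m, q) = (m + q) - 8 = -8 + m + q)
-45581 - d(46/(-194), -196) = -45581 - (-8 + 46/(-194) - 196) = -45581 - (-8 + 46*(-1/194) - 196) = -45581 - (-8 - 23/97 - 196) = -45581 - 1*(-19811/97) = -45581 + 19811/97 = -4401546/97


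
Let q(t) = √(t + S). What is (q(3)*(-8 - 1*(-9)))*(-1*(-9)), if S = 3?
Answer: 9*√6 ≈ 22.045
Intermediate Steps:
q(t) = √(3 + t) (q(t) = √(t + 3) = √(3 + t))
(q(3)*(-8 - 1*(-9)))*(-1*(-9)) = (√(3 + 3)*(-8 - 1*(-9)))*(-1*(-9)) = (√6*(-8 + 9))*9 = (√6*1)*9 = √6*9 = 9*√6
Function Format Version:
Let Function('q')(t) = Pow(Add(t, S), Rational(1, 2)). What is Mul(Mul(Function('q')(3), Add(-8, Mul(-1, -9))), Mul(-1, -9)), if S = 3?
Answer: Mul(9, Pow(6, Rational(1, 2))) ≈ 22.045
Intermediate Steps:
Function('q')(t) = Pow(Add(3, t), Rational(1, 2)) (Function('q')(t) = Pow(Add(t, 3), Rational(1, 2)) = Pow(Add(3, t), Rational(1, 2)))
Mul(Mul(Function('q')(3), Add(-8, Mul(-1, -9))), Mul(-1, -9)) = Mul(Mul(Pow(Add(3, 3), Rational(1, 2)), Add(-8, Mul(-1, -9))), Mul(-1, -9)) = Mul(Mul(Pow(6, Rational(1, 2)), Add(-8, 9)), 9) = Mul(Mul(Pow(6, Rational(1, 2)), 1), 9) = Mul(Pow(6, Rational(1, 2)), 9) = Mul(9, Pow(6, Rational(1, 2)))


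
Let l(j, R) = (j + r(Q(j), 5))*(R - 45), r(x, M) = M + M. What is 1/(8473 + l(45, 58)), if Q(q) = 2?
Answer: 1/9188 ≈ 0.00010884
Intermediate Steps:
r(x, M) = 2*M
l(j, R) = (-45 + R)*(10 + j) (l(j, R) = (j + 2*5)*(R - 45) = (j + 10)*(-45 + R) = (10 + j)*(-45 + R) = (-45 + R)*(10 + j))
1/(8473 + l(45, 58)) = 1/(8473 + (-450 - 45*45 + 10*58 + 58*45)) = 1/(8473 + (-450 - 2025 + 580 + 2610)) = 1/(8473 + 715) = 1/9188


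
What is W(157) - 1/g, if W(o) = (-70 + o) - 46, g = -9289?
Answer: 380850/9289 ≈ 41.000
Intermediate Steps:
W(o) = -116 + o
W(157) - 1/g = (-116 + 157) - 1/(-9289) = 41 - 1*(-1/9289) = 41 + 1/9289 = 380850/9289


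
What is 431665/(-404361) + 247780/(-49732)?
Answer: -30415033090/5027420313 ≈ -6.0498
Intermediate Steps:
431665/(-404361) + 247780/(-49732) = 431665*(-1/404361) + 247780*(-1/49732) = -431665/404361 - 61945/12433 = -30415033090/5027420313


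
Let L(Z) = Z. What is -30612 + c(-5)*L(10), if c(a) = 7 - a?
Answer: -30492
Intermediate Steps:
-30612 + c(-5)*L(10) = -30612 + (7 - 1*(-5))*10 = -30612 + (7 + 5)*10 = -30612 + 12*10 = -30612 + 120 = -30492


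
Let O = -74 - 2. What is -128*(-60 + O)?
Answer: 17408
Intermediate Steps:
O = -76
-128*(-60 + O) = -128*(-60 - 76) = -128*(-136) = 17408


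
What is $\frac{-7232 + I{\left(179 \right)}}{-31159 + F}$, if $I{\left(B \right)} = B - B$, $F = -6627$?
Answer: $\frac{3616}{18893} \approx 0.19139$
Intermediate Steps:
$I{\left(B \right)} = 0$
$\frac{-7232 + I{\left(179 \right)}}{-31159 + F} = \frac{-7232 + 0}{-31159 - 6627} = - \frac{7232}{-37786} = \left(-7232\right) \left(- \frac{1}{37786}\right) = \frac{3616}{18893}$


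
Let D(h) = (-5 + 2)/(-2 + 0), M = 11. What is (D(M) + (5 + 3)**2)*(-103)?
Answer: -13493/2 ≈ -6746.5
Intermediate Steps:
D(h) = 3/2 (D(h) = -3/(-2) = -3*(-1/2) = 3/2)
(D(M) + (5 + 3)**2)*(-103) = (3/2 + (5 + 3)**2)*(-103) = (3/2 + 8**2)*(-103) = (3/2 + 64)*(-103) = (131/2)*(-103) = -13493/2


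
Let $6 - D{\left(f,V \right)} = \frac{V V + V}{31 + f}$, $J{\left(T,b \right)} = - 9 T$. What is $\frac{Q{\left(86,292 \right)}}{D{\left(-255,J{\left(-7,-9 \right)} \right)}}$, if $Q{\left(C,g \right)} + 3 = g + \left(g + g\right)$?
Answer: $\frac{291}{8} \approx 36.375$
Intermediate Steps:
$Q{\left(C,g \right)} = -3 + 3 g$ ($Q{\left(C,g \right)} = -3 + \left(g + \left(g + g\right)\right) = -3 + \left(g + 2 g\right) = -3 + 3 g$)
$D{\left(f,V \right)} = 6 - \frac{V + V^{2}}{31 + f}$ ($D{\left(f,V \right)} = 6 - \frac{V V + V}{31 + f} = 6 - \frac{V^{2} + V}{31 + f} = 6 - \frac{V + V^{2}}{31 + f}$)
$\frac{Q{\left(86,292 \right)}}{D{\left(-255,J{\left(-7,-9 \right)} \right)}} = \frac{-3 + 3 \cdot 292}{\frac{1}{31 - 255} \left(186 - \left(-9\right) \left(-7\right) - \left(\left(-9\right) \left(-7\right)\right)^{2} + 6 \left(-255\right)\right)} = \frac{-3 + 876}{\frac{1}{-224} \left(186 - 63 - 63^{2} - 1530\right)} = \frac{873}{\left(- \frac{1}{224}\right) \left(186 - 63 - 3969 - 1530\right)} = \frac{873}{\left(- \frac{1}{224}\right) \left(-5376\right)} = \frac{873}{24} = 873 \cdot \frac{1}{24} = \frac{291}{8}$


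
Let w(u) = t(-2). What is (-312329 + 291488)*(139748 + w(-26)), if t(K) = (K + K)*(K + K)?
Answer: -2912821524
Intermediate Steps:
t(K) = 4*K² (t(K) = (2*K)*(2*K) = 4*K²)
w(u) = 16 (w(u) = 4*(-2)² = 4*4 = 16)
(-312329 + 291488)*(139748 + w(-26)) = (-312329 + 291488)*(139748 + 16) = -20841*139764 = -2912821524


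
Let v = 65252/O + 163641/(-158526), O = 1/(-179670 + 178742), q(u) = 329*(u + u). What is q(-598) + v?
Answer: -3220579394827/52842 ≈ -6.0947e+7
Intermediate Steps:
q(u) = 658*u (q(u) = 329*(2*u) = 658*u)
O = -1/928 (O = 1/(-928) = -1/928 ≈ -0.0010776)
v = -3199786913299/52842 (v = 65252/(-1/928) + 163641/(-158526) = 65252*(-928) + 163641*(-1/158526) = -60553856 - 54547/52842 = -3199786913299/52842 ≈ -6.0554e+7)
q(-598) + v = 658*(-598) - 3199786913299/52842 = -393484 - 3199786913299/52842 = -3220579394827/52842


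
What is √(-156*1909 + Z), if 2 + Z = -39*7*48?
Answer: I*√310910 ≈ 557.59*I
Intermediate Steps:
Z = -13106 (Z = -2 - 39*7*48 = -2 - 273*48 = -2 - 13104 = -13106)
√(-156*1909 + Z) = √(-156*1909 - 13106) = √(-297804 - 13106) = √(-310910) = I*√310910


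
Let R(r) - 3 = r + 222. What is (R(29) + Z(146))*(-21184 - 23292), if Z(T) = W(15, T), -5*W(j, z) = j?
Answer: -11163476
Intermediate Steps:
W(j, z) = -j/5
R(r) = 225 + r (R(r) = 3 + (r + 222) = 3 + (222 + r) = 225 + r)
Z(T) = -3 (Z(T) = -1/5*15 = -3)
(R(29) + Z(146))*(-21184 - 23292) = ((225 + 29) - 3)*(-21184 - 23292) = (254 - 3)*(-44476) = 251*(-44476) = -11163476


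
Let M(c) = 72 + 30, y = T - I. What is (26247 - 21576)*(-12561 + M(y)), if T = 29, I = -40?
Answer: -58195989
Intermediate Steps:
y = 69 (y = 29 - 1*(-40) = 29 + 40 = 69)
M(c) = 102
(26247 - 21576)*(-12561 + M(y)) = (26247 - 21576)*(-12561 + 102) = 4671*(-12459) = -58195989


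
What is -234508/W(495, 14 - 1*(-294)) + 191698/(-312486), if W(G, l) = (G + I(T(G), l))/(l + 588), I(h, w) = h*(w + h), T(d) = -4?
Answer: 4689940008385/16093029 ≈ 2.9143e+5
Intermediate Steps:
I(h, w) = h*(h + w)
W(G, l) = (16 + G - 4*l)/(588 + l) (W(G, l) = (G - 4*(-4 + l))/(l + 588) = (G + (16 - 4*l))/(588 + l) = (16 + G - 4*l)/(588 + l))
-234508/W(495, 14 - 1*(-294)) + 191698/(-312486) = -234508*(588 + (14 - 1*(-294)))/(16 + 495 - 4*(14 - 1*(-294))) + 191698/(-312486) = -234508*(588 + (14 + 294))/(16 + 495 - 4*(14 + 294)) + 191698*(-1/312486) = -234508*(588 + 308)/(16 + 495 - 4*308) - 95849/156243 = -234508*896/(16 + 495 - 1232) - 95849/156243 = -234508/((1/896)*(-721)) - 95849/156243 = -234508/(-103/128) - 95849/156243 = -234508*(-128/103) - 95849/156243 = 30017024/103 - 95849/156243 = 4689940008385/16093029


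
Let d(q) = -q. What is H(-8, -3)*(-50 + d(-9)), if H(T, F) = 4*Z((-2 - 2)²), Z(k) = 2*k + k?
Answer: -7872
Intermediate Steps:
Z(k) = 3*k
H(T, F) = 192 (H(T, F) = 4*(3*(-2 - 2)²) = 4*(3*(-4)²) = 4*(3*16) = 4*48 = 192)
H(-8, -3)*(-50 + d(-9)) = 192*(-50 - 1*(-9)) = 192*(-50 + 9) = 192*(-41) = -7872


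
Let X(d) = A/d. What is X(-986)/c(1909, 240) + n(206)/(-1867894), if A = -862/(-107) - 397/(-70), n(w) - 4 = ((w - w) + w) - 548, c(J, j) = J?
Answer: 326653393621/1881000246361460 ≈ 0.00017366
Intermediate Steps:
n(w) = -544 + w (n(w) = 4 + (((w - w) + w) - 548) = 4 + ((0 + w) - 548) = 4 + (w - 548) = 4 + (-548 + w) = -544 + w)
A = 102819/7490 (A = -862*(-1/107) - 397*(-1/70) = 862/107 + 397/70 = 102819/7490 ≈ 13.728)
X(d) = 102819/(7490*d)
X(-986)/c(1909, 240) + n(206)/(-1867894) = ((102819/7490)/(-986))/1909 + (-544 + 206)/(-1867894) = ((102819/7490)*(-1/986))*(1/1909) - 338*(-1/1867894) = -102819/7385140*1/1909 + 169/933947 = -102819/14098232260 + 169/933947 = 326653393621/1881000246361460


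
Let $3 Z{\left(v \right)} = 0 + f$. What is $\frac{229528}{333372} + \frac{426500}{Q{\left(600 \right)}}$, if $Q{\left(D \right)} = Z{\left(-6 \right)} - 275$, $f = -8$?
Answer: $- \frac{8199197638}{5340363} \approx -1535.3$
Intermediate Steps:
$Z{\left(v \right)} = - \frac{8}{3}$ ($Z{\left(v \right)} = \frac{0 - 8}{3} = \frac{1}{3} \left(-8\right) = - \frac{8}{3}$)
$Q{\left(D \right)} = - \frac{833}{3}$ ($Q{\left(D \right)} = - \frac{8}{3} - 275 = - \frac{833}{3}$)
$\frac{229528}{333372} + \frac{426500}{Q{\left(600 \right)}} = \frac{229528}{333372} + \frac{426500}{- \frac{833}{3}} = 229528 \cdot \frac{1}{333372} + 426500 \left(- \frac{3}{833}\right) = \frac{4414}{6411} - \frac{1279500}{833} = - \frac{8199197638}{5340363}$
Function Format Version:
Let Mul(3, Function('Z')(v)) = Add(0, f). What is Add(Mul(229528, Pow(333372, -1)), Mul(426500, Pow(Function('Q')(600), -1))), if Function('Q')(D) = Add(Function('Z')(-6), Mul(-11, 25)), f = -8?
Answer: Rational(-8199197638, 5340363) ≈ -1535.3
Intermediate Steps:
Function('Z')(v) = Rational(-8, 3) (Function('Z')(v) = Mul(Rational(1, 3), Add(0, -8)) = Mul(Rational(1, 3), -8) = Rational(-8, 3))
Function('Q')(D) = Rational(-833, 3) (Function('Q')(D) = Add(Rational(-8, 3), Mul(-11, 25)) = Add(Rational(-8, 3), -275) = Rational(-833, 3))
Add(Mul(229528, Pow(333372, -1)), Mul(426500, Pow(Function('Q')(600), -1))) = Add(Mul(229528, Pow(333372, -1)), Mul(426500, Pow(Rational(-833, 3), -1))) = Add(Mul(229528, Rational(1, 333372)), Mul(426500, Rational(-3, 833))) = Add(Rational(4414, 6411), Rational(-1279500, 833)) = Rational(-8199197638, 5340363)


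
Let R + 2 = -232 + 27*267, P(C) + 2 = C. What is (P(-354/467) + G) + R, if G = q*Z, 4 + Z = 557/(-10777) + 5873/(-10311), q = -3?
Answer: 17263601906975/2471133769 ≈ 6986.1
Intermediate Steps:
Z = -73360448/15874521 (Z = -4 + (557/(-10777) + 5873/(-10311)) = -4 + (557*(-1/10777) + 5873*(-1/10311)) = -4 + (-557/10777 - 839/1473) = -4 - 9862364/15874521 = -73360448/15874521 ≈ -4.6213)
G = 73360448/5291507 (G = -3*(-73360448/15874521) = 73360448/5291507 ≈ 13.864)
P(C) = -2 + C
R = 6975 (R = -2 + (-232 + 27*267) = -2 + (-232 + 7209) = -2 + 6977 = 6975)
(P(-354/467) + G) + R = ((-2 - 354/467) + 73360448/5291507) + 6975 = (-1288/467 + 73360448/5291507) + 6975 = 27443868200/2471133769 + 6975 = 17263601906975/2471133769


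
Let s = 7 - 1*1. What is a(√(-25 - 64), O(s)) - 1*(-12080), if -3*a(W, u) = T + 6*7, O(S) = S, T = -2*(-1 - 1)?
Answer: 36194/3 ≈ 12065.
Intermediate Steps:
s = 6 (s = 7 - 1 = 6)
T = 4 (T = -2*(-2) = 4)
a(W, u) = -46/3 (a(W, u) = -(4 + 6*7)/3 = -(4 + 42)/3 = -⅓*46 = -46/3)
a(√(-25 - 64), O(s)) - 1*(-12080) = -46/3 - 1*(-12080) = -46/3 + 12080 = 36194/3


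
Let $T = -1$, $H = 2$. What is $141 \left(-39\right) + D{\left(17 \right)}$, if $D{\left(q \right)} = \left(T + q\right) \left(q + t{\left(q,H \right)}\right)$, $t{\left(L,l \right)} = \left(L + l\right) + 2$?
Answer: $-4891$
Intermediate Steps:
$t{\left(L,l \right)} = 2 + L + l$
$D{\left(q \right)} = \left(-1 + q\right) \left(4 + 2 q\right)$ ($D{\left(q \right)} = \left(-1 + q\right) \left(q + \left(2 + q + 2\right)\right) = \left(-1 + q\right) \left(q + \left(4 + q\right)\right) = \left(-1 + q\right) \left(4 + 2 q\right)$)
$141 \left(-39\right) + D{\left(17 \right)} = 141 \left(-39\right) + \left(-4 + 2 \cdot 17 + 2 \cdot 17^{2}\right) = -5499 + \left(-4 + 34 + 2 \cdot 289\right) = -5499 + \left(-4 + 34 + 578\right) = -5499 + 608 = -4891$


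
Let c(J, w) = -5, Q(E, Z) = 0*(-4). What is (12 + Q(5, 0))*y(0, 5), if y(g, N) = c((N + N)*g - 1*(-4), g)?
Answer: -60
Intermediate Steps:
Q(E, Z) = 0
y(g, N) = -5
(12 + Q(5, 0))*y(0, 5) = (12 + 0)*(-5) = 12*(-5) = -60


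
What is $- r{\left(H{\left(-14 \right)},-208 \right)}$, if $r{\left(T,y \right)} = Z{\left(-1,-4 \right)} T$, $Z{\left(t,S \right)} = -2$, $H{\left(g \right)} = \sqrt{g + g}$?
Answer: $4 i \sqrt{7} \approx 10.583 i$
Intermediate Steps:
$H{\left(g \right)} = \sqrt{2} \sqrt{g}$ ($H{\left(g \right)} = \sqrt{2 g} = \sqrt{2} \sqrt{g}$)
$r{\left(T,y \right)} = - 2 T$
$- r{\left(H{\left(-14 \right)},-208 \right)} = - \left(-2\right) \sqrt{2} \sqrt{-14} = - \left(-2\right) \sqrt{2} i \sqrt{14} = - \left(-2\right) 2 i \sqrt{7} = - \left(-4\right) i \sqrt{7} = 4 i \sqrt{7}$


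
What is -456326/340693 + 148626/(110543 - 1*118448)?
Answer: -18081031616/897726055 ≈ -20.141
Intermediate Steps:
-456326/340693 + 148626/(110543 - 1*118448) = -456326*1/340693 + 148626/(110543 - 118448) = -456326/340693 + 148626/(-7905) = -456326/340693 + 148626*(-1/7905) = -456326/340693 - 49542/2635 = -18081031616/897726055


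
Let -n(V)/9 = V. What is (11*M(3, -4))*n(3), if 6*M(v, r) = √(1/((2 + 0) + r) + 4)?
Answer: -99*√14/4 ≈ -92.606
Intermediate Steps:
n(V) = -9*V
M(v, r) = √(4 + 1/(2 + r))/6 (M(v, r) = √(1/((2 + 0) + r) + 4)/6 = √(1/(2 + r) + 4)/6 = √(4 + 1/(2 + r))/6)
(11*M(3, -4))*n(3) = (11*(√((9 + 4*(-4))/(2 - 4))/6))*(-9*3) = (11*(√((9 - 16)/(-2))/6))*(-27) = (11*(√(-½*(-7))/6))*(-27) = (11*(√(7/2)/6))*(-27) = (11*((√14/2)/6))*(-27) = (11*(√14/12))*(-27) = (11*√14/12)*(-27) = -99*√14/4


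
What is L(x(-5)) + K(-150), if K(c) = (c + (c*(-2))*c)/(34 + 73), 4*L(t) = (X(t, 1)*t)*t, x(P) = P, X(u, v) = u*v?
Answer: -193975/428 ≈ -453.21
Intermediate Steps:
L(t) = t³/4 (L(t) = (((t*1)*t)*t)/4 = ((t*t)*t)/4 = (t²*t)/4 = t³/4)
K(c) = -2*c²/107 + c/107 (K(c) = (c + (-2*c)*c)/107 = (c - 2*c²)*(1/107) = -2*c²/107 + c/107)
L(x(-5)) + K(-150) = (¼)*(-5)³ + (1/107)*(-150)*(1 - 2*(-150)) = (¼)*(-125) + (1/107)*(-150)*(1 + 300) = -125/4 + (1/107)*(-150)*301 = -125/4 - 45150/107 = -193975/428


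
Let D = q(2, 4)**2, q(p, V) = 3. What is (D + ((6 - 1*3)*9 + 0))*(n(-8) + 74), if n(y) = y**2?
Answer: 4968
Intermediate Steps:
D = 9 (D = 3**2 = 9)
(D + ((6 - 1*3)*9 + 0))*(n(-8) + 74) = (9 + ((6 - 1*3)*9 + 0))*((-8)**2 + 74) = (9 + ((6 - 3)*9 + 0))*(64 + 74) = (9 + (3*9 + 0))*138 = (9 + (27 + 0))*138 = (9 + 27)*138 = 36*138 = 4968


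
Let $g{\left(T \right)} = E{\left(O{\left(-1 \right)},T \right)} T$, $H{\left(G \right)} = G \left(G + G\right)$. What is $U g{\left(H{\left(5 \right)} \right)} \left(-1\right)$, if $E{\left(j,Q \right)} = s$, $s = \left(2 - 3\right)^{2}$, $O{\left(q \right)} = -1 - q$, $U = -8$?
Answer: $400$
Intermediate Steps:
$H{\left(G \right)} = 2 G^{2}$ ($H{\left(G \right)} = G 2 G = 2 G^{2}$)
$s = 1$ ($s = \left(-1\right)^{2} = 1$)
$E{\left(j,Q \right)} = 1$
$g{\left(T \right)} = T$ ($g{\left(T \right)} = 1 T = T$)
$U g{\left(H{\left(5 \right)} \right)} \left(-1\right) = - 8 \cdot 2 \cdot 5^{2} \left(-1\right) = - 8 \cdot 2 \cdot 25 \left(-1\right) = \left(-8\right) 50 \left(-1\right) = \left(-400\right) \left(-1\right) = 400$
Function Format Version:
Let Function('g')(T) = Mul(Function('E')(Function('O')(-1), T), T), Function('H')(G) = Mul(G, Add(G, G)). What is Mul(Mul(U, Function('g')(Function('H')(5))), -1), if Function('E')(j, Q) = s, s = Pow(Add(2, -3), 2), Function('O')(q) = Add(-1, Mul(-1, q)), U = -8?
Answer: 400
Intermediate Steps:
Function('H')(G) = Mul(2, Pow(G, 2)) (Function('H')(G) = Mul(G, Mul(2, G)) = Mul(2, Pow(G, 2)))
s = 1 (s = Pow(-1, 2) = 1)
Function('E')(j, Q) = 1
Function('g')(T) = T (Function('g')(T) = Mul(1, T) = T)
Mul(Mul(U, Function('g')(Function('H')(5))), -1) = Mul(Mul(-8, Mul(2, Pow(5, 2))), -1) = Mul(Mul(-8, Mul(2, 25)), -1) = Mul(Mul(-8, 50), -1) = Mul(-400, -1) = 400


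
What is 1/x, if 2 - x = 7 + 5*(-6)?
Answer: 1/25 ≈ 0.040000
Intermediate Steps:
x = 25 (x = 2 - (7 + 5*(-6)) = 2 - (7 - 30) = 2 - 1*(-23) = 2 + 23 = 25)
1/x = 1/25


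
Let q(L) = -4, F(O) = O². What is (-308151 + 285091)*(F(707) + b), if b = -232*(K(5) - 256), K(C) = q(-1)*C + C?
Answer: -12976346260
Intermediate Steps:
K(C) = -3*C (K(C) = -4*C + C = -3*C)
b = 62872 (b = -232*(-3*5 - 256) = -232*(-15 - 256) = -232*(-271) = 62872)
(-308151 + 285091)*(F(707) + b) = (-308151 + 285091)*(707² + 62872) = -23060*(499849 + 62872) = -23060*562721 = -12976346260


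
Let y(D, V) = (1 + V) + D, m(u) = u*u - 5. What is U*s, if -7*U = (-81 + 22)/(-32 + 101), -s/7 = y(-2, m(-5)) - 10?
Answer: -177/23 ≈ -7.6956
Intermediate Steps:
m(u) = -5 + u² (m(u) = u² - 5 = -5 + u²)
y(D, V) = 1 + D + V
s = -63 (s = -7*((1 - 2 + (-5 + (-5)²)) - 10) = -7*((1 - 2 + (-5 + 25)) - 10) = -7*((1 - 2 + 20) - 10) = -7*(19 - 10) = -7*9 = -63)
U = 59/483 (U = -(-81 + 22)/(7*(-32 + 101)) = -(-59)/(7*69) = -⅐*(-59/69) = 59/483 ≈ 0.12215)
U*s = (59/483)*(-63) = -177/23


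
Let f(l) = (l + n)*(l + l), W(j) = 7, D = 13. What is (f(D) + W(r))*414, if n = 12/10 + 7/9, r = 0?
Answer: 820594/5 ≈ 1.6412e+5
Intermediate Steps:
n = 89/45 (n = 12*(1/10) + 7*(1/9) = 6/5 + 7/9 = 89/45 ≈ 1.9778)
f(l) = 2*l*(89/45 + l) (f(l) = (l + 89/45)*(l + l) = (89/45 + l)*(2*l) = 2*l*(89/45 + l))
(f(D) + W(r))*414 = ((2/45)*13*(89 + 45*13) + 7)*414 = ((2/45)*13*(89 + 585) + 7)*414 = ((2/45)*13*674 + 7)*414 = (17524/45 + 7)*414 = (17839/45)*414 = 820594/5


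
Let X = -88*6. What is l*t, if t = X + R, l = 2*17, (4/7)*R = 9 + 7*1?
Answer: -17000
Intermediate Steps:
X = -528
R = 28 (R = 7*(9 + 7*1)/4 = 7*(9 + 7)/4 = (7/4)*16 = 28)
l = 34
t = -500 (t = -528 + 28 = -500)
l*t = 34*(-500) = -17000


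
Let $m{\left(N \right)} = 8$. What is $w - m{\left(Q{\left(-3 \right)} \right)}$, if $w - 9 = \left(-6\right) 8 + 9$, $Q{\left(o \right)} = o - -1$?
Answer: $-38$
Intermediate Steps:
$Q{\left(o \right)} = 1 + o$ ($Q{\left(o \right)} = o + 1 = 1 + o$)
$w = -30$ ($w = 9 + \left(\left(-6\right) 8 + 9\right) = 9 + \left(-48 + 9\right) = 9 - 39 = -30$)
$w - m{\left(Q{\left(-3 \right)} \right)} = -30 - 8 = -38$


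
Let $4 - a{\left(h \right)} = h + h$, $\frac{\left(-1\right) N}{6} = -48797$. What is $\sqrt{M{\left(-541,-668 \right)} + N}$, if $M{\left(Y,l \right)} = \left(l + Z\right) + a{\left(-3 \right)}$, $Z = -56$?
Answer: $6 \sqrt{8113} \approx 540.43$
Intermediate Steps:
$N = 292782$ ($N = \left(-6\right) \left(-48797\right) = 292782$)
$a{\left(h \right)} = 4 - 2 h$ ($a{\left(h \right)} = 4 - \left(h + h\right) = 4 - 2 h$)
$M{\left(Y,l \right)} = -46 + l$ ($M{\left(Y,l \right)} = \left(l - 56\right) + \left(4 - -6\right) = \left(-56 + l\right) + \left(4 + 6\right) = \left(-56 + l\right) + 10 = -46 + l$)
$\sqrt{M{\left(-541,-668 \right)} + N} = \sqrt{\left(-46 - 668\right) + 292782} = \sqrt{-714 + 292782} = \sqrt{292068} = 6 \sqrt{8113}$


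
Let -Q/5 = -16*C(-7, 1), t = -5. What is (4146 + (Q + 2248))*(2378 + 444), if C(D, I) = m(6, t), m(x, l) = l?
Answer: 16915068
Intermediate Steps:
C(D, I) = -5
Q = -400 (Q = -(-80)*(-5) = -5*80 = -400)
(4146 + (Q + 2248))*(2378 + 444) = (4146 + (-400 + 2248))*(2378 + 444) = (4146 + 1848)*2822 = 5994*2822 = 16915068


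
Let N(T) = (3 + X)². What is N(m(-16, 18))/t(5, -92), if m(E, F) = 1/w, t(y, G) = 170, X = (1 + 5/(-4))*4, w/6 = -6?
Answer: 2/85 ≈ 0.023529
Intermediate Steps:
w = -36 (w = 6*(-6) = -36)
X = -1 (X = (1 + 5*(-¼))*4 = (1 - 5/4)*4 = -¼*4 = -1)
m(E, F) = -1/36 (m(E, F) = 1/(-36) = -1/36)
N(T) = 4 (N(T) = (3 - 1)² = 2² = 4)
N(m(-16, 18))/t(5, -92) = 4/170 = 4*(1/170) = 2/85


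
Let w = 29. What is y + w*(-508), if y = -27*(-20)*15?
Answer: -6632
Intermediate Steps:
y = 8100 (y = 540*15 = 8100)
y + w*(-508) = 8100 + 29*(-508) = 8100 - 14732 = -6632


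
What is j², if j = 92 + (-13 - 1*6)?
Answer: 5329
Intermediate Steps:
j = 73 (j = 92 + (-13 - 6) = 92 - 19 = 73)
j² = 73² = 5329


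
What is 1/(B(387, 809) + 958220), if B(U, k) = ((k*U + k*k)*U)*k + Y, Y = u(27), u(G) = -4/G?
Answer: 27/8179077546860 ≈ 3.3011e-12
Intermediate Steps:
Y = -4/27 ≈ -0.14815
B(U, k) = -4/27 + U*k*(k² + U*k) (B(U, k) = ((k*U + k*k)*U)*k - 4/27 = ((U*k + k²)*U)*k - 4/27 = ((k² + U*k)*U)*k - 4/27 = (U*(k² + U*k))*k - 4/27 = U*k*(k² + U*k) - 4/27 = -4/27 + U*k*(k² + U*k))
1/(B(387, 809) + 958220) = 1/((-4/27 + 387*809³ + 387²*809²) + 958220) = 1/((-4/27 + 387*529475129 + 149769*654481) + 958220) = 1/((-4/27 + 204906874923 + 98020964889) + 958220) = 1/(8179051674920/27 + 958220) = 1/(8179077546860/27) = 27/8179077546860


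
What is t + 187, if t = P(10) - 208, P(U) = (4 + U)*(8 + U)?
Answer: 231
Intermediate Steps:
t = 44 (t = (32 + 10² + 12*10) - 208 = (32 + 100 + 120) - 208 = 252 - 208 = 44)
t + 187 = 44 + 187 = 231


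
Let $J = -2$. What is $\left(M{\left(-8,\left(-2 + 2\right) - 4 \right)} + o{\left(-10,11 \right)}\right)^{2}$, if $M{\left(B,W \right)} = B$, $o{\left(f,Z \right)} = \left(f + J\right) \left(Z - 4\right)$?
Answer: $8464$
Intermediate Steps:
$o{\left(f,Z \right)} = \left(-4 + Z\right) \left(-2 + f\right)$ ($o{\left(f,Z \right)} = \left(f - 2\right) \left(Z - 4\right) = \left(-2 + f\right) \left(-4 + Z\right) = \left(-4 + Z\right) \left(-2 + f\right)$)
$\left(M{\left(-8,\left(-2 + 2\right) - 4 \right)} + o{\left(-10,11 \right)}\right)^{2} = \left(-8 + \left(8 - -40 - 22 + 11 \left(-10\right)\right)\right)^{2} = \left(-8 + \left(8 + 40 - 22 - 110\right)\right)^{2} = \left(-8 - 84\right)^{2} = \left(-92\right)^{2} = 8464$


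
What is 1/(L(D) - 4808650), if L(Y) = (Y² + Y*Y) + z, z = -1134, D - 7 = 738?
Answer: -1/3699734 ≈ -2.7029e-7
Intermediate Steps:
D = 745 (D = 7 + 738 = 745)
L(Y) = -1134 + 2*Y² (L(Y) = (Y² + Y*Y) - 1134 = (Y² + Y²) - 1134 = 2*Y² - 1134 = -1134 + 2*Y²)
1/(L(D) - 4808650) = 1/((-1134 + 2*745²) - 4808650) = 1/((-1134 + 2*555025) - 4808650) = 1/((-1134 + 1110050) - 4808650) = 1/(1108916 - 4808650) = 1/(-3699734) = -1/3699734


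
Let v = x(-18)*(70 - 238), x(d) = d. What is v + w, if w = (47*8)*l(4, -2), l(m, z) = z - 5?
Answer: 392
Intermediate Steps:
l(m, z) = -5 + z
w = -2632 (w = (47*8)*(-5 - 2) = 376*(-7) = -2632)
v = 3024 (v = -18*(70 - 238) = -18*(-168) = 3024)
v + w = 3024 - 2632 = 392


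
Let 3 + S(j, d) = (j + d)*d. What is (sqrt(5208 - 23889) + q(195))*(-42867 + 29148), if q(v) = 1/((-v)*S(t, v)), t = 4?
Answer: 4573/2522130 - 13719*I*sqrt(18681) ≈ 0.0018131 - 1.8751e+6*I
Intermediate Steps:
S(j, d) = -3 + d*(d + j) (S(j, d) = -3 + (j + d)*d = -3 + (d + j)*d = -3 + d*(d + j))
q(v) = -1/(v*(-3 + v**2 + 4*v)) (q(v) = 1/((-v)*(-3 + v**2 + v*4)) = 1/((-v)*(-3 + v**2 + 4*v)) = 1/(-v*(-3 + v**2 + 4*v)) = -1/(v*(-3 + v**2 + 4*v)))
(sqrt(5208 - 23889) + q(195))*(-42867 + 29148) = (sqrt(5208 - 23889) - 1/(195*(-3 + 195**2 + 4*195)))*(-42867 + 29148) = (sqrt(-18681) - 1*1/195/(-3 + 38025 + 780))*(-13719) = (I*sqrt(18681) - 1*1/195/38802)*(-13719) = (I*sqrt(18681) - 1*1/195*1/38802)*(-13719) = (I*sqrt(18681) - 1/7566390)*(-13719) = (-1/7566390 + I*sqrt(18681))*(-13719) = 4573/2522130 - 13719*I*sqrt(18681)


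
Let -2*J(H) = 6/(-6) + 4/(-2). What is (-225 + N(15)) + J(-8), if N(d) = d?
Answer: -417/2 ≈ -208.50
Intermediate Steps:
J(H) = 3/2 (J(H) = -(6/(-6) + 4/(-2))/2 = -(6*(-1/6) + 4*(-1/2))/2 = -(-1 - 2)/2 = -1/2*(-3) = 3/2)
(-225 + N(15)) + J(-8) = (-225 + 15) + 3/2 = -210 + 3/2 = -417/2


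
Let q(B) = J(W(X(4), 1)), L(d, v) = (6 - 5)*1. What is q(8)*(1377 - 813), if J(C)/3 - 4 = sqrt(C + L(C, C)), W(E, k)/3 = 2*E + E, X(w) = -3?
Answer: 6768 + 1692*I*sqrt(26) ≈ 6768.0 + 8627.5*I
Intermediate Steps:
L(d, v) = 1 (L(d, v) = 1*1 = 1)
W(E, k) = 9*E (W(E, k) = 3*(2*E + E) = 3*(3*E) = 9*E)
J(C) = 12 + 3*sqrt(1 + C) (J(C) = 12 + 3*sqrt(C + 1) = 12 + 3*sqrt(1 + C))
q(B) = 12 + 3*I*sqrt(26) (q(B) = 12 + 3*sqrt(1 + 9*(-3)) = 12 + 3*sqrt(1 - 27) = 12 + 3*sqrt(-26) = 12 + 3*(I*sqrt(26)) = 12 + 3*I*sqrt(26))
q(8)*(1377 - 813) = (12 + 3*I*sqrt(26))*(1377 - 813) = (12 + 3*I*sqrt(26))*564 = 6768 + 1692*I*sqrt(26)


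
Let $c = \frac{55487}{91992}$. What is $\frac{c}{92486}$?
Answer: $\frac{55487}{8507972112} \approx 6.5218 \cdot 10^{-6}$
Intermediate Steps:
$c = \frac{55487}{91992}$ ($c = 55487 \cdot \frac{1}{91992} = \frac{55487}{91992} \approx 0.60317$)
$\frac{c}{92486} = \frac{55487}{91992 \cdot 92486} = \frac{55487}{91992} \cdot \frac{1}{92486} = \frac{55487}{8507972112}$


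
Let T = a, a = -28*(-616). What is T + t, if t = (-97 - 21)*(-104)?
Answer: 29520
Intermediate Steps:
a = 17248
t = 12272 (t = -118*(-104) = 12272)
T = 17248
T + t = 17248 + 12272 = 29520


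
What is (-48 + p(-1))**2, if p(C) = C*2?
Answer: 2500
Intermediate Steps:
p(C) = 2*C
(-48 + p(-1))**2 = (-48 + 2*(-1))**2 = (-48 - 2)**2 = (-50)**2 = 2500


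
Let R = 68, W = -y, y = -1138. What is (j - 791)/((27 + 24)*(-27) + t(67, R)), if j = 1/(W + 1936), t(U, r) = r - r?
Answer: 810511/1410966 ≈ 0.57444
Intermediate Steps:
W = 1138 (W = -1*(-1138) = 1138)
t(U, r) = 0
j = 1/3074 (j = 1/(1138 + 1936) = 1/3074 ≈ 0.00032531)
(j - 791)/((27 + 24)*(-27) + t(67, R)) = (1/3074 - 791)/((27 + 24)*(-27) + 0) = -2431533/(3074*(51*(-27) + 0)) = -2431533/(3074*(-1377 + 0)) = -2431533/3074/(-1377) = -2431533/3074*(-1/1377) = 810511/1410966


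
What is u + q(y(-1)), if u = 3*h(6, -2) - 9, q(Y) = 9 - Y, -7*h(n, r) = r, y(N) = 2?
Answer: -8/7 ≈ -1.1429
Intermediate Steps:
h(n, r) = -r/7
u = -57/7 (u = 3*(-⅐*(-2)) - 9 = 3*(2/7) - 9 = 6/7 - 9 = -57/7 ≈ -8.1429)
u + q(y(-1)) = -57/7 + (9 - 1*2) = -57/7 + (9 - 2) = -57/7 + 7 = -8/7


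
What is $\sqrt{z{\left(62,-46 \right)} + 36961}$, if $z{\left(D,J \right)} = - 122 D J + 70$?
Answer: $15 \sqrt{1711} \approx 620.46$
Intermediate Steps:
$z{\left(D,J \right)} = 70 - 122 D J$ ($z{\left(D,J \right)} = - 122 D J + 70 = 70 - 122 D J$)
$\sqrt{z{\left(62,-46 \right)} + 36961} = \sqrt{\left(70 - 7564 \left(-46\right)\right) + 36961} = \sqrt{\left(70 + 347944\right) + 36961} = \sqrt{348014 + 36961} = \sqrt{384975} = 15 \sqrt{1711}$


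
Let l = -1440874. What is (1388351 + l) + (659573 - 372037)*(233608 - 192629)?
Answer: 11782885221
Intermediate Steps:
(1388351 + l) + (659573 - 372037)*(233608 - 192629) = (1388351 - 1440874) + (659573 - 372037)*(233608 - 192629) = -52523 + 287536*40979 = -52523 + 11782937744 = 11782885221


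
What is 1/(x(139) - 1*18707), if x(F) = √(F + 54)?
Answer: -18707/349951656 - √193/349951656 ≈ -5.3496e-5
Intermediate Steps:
x(F) = √(54 + F)
1/(x(139) - 1*18707) = 1/(√(54 + 139) - 1*18707) = 1/(√193 - 18707) = 1/(-18707 + √193)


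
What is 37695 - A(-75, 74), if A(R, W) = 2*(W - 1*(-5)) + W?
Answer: 37463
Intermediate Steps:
A(R, W) = 10 + 3*W (A(R, W) = 2*(W + 5) + W = 2*(5 + W) + W = (10 + 2*W) + W = 10 + 3*W)
37695 - A(-75, 74) = 37695 - (10 + 3*74) = 37695 - (10 + 222) = 37695 - 1*232 = 37695 - 232 = 37463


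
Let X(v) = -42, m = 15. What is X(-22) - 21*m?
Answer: -357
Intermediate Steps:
X(-22) - 21*m = -42 - 21*15 = -42 - 1*315 = -42 - 315 = -357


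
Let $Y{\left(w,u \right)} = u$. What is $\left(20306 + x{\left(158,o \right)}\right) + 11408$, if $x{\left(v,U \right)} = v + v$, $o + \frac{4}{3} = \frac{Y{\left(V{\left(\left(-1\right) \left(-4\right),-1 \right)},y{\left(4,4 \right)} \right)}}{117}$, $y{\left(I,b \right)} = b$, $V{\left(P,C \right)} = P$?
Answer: $32030$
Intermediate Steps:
$o = - \frac{152}{117}$ ($o = - \frac{4}{3} + \frac{4}{117} = - \frac{152}{117} \approx -1.2991$)
$x{\left(v,U \right)} = 2 v$
$\left(20306 + x{\left(158,o \right)}\right) + 11408 = \left(20306 + 2 \cdot 158\right) + 11408 = \left(20306 + 316\right) + 11408 = 20622 + 11408 = 32030$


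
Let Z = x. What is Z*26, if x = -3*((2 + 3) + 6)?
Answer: -858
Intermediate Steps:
x = -33 (x = -3*(5 + 6) = -3*11 = -33)
Z = -33
Z*26 = -33*26 = -858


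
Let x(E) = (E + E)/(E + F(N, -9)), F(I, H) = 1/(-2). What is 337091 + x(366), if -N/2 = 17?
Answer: 246414985/731 ≈ 3.3709e+5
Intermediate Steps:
N = -34 (N = -2*17 = -34)
F(I, H) = -½
x(E) = 2*E/(-½ + E) (x(E) = (E + E)/(E - ½) = (2*E)/(-½ + E) = 2*E/(-½ + E))
337091 + x(366) = 337091 + 4*366/(-1 + 2*366) = 337091 + 4*366/(-1 + 732) = 337091 + 4*366/731 = 337091 + 4*366*(1/731) = 337091 + 1464/731 = 246414985/731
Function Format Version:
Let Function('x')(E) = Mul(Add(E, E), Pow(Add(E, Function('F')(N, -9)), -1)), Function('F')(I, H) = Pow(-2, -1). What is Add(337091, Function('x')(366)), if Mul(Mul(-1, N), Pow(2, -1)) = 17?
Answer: Rational(246414985, 731) ≈ 3.3709e+5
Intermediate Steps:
N = -34 (N = Mul(-2, 17) = -34)
Function('F')(I, H) = Rational(-1, 2)
Function('x')(E) = Mul(2, E, Pow(Add(Rational(-1, 2), E), -1)) (Function('x')(E) = Mul(Add(E, E), Pow(Add(E, Rational(-1, 2)), -1)) = Mul(Mul(2, E), Pow(Add(Rational(-1, 2), E), -1)) = Mul(2, E, Pow(Add(Rational(-1, 2), E), -1)))
Add(337091, Function('x')(366)) = Add(337091, Mul(4, 366, Pow(Add(-1, Mul(2, 366)), -1))) = Add(337091, Mul(4, 366, Pow(Add(-1, 732), -1))) = Add(337091, Mul(4, 366, Pow(731, -1))) = Add(337091, Mul(4, 366, Rational(1, 731))) = Add(337091, Rational(1464, 731)) = Rational(246414985, 731)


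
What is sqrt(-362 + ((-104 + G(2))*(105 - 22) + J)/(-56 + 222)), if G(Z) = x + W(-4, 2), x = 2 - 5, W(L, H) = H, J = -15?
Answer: I*sqrt(2856113)/83 ≈ 20.361*I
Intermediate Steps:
x = -3
G(Z) = -1 (G(Z) = -3 + 2 = -1)
sqrt(-362 + ((-104 + G(2))*(105 - 22) + J)/(-56 + 222)) = sqrt(-362 + ((-104 - 1)*(105 - 22) - 15)/(-56 + 222)) = sqrt(-362 + (-105*83 - 15)/166) = sqrt(-362 + (-8715 - 15)*(1/166)) = sqrt(-362 - 8730*1/166) = sqrt(-362 - 4365/83) = sqrt(-34411/83) = I*sqrt(2856113)/83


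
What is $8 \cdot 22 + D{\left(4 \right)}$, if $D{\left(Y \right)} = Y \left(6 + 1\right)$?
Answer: $204$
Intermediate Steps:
$D{\left(Y \right)} = 7 Y$ ($D{\left(Y \right)} = Y 7 = 7 Y$)
$8 \cdot 22 + D{\left(4 \right)} = 8 \cdot 22 + 7 \cdot 4 = 176 + 28 = 204$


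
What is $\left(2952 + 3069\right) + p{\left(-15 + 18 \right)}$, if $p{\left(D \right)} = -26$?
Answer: $5995$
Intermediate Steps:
$\left(2952 + 3069\right) + p{\left(-15 + 18 \right)} = \left(2952 + 3069\right) - 26 = 6021 - 26 = 5995$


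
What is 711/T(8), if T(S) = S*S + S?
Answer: 79/8 ≈ 9.8750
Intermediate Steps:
T(S) = S + S² (T(S) = S² + S = S + S²)
711/T(8) = 711/((8*(1 + 8))) = 711/((8*9)) = 711/72 = 711*(1/72) = 79/8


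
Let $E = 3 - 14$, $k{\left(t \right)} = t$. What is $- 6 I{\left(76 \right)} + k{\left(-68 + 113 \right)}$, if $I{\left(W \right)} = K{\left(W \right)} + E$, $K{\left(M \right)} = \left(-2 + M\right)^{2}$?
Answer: $-32745$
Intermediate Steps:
$E = -11$ ($E = 3 - 14 = -11$)
$I{\left(W \right)} = -11 + \left(-2 + W\right)^{2}$ ($I{\left(W \right)} = \left(-2 + W\right)^{2} - 11 = -11 + \left(-2 + W\right)^{2}$)
$- 6 I{\left(76 \right)} + k{\left(-68 + 113 \right)} = - 6 \left(-11 + \left(-2 + 76\right)^{2}\right) + \left(-68 + 113\right) = - 6 \left(-11 + 74^{2}\right) + 45 = - 6 \left(-11 + 5476\right) + 45 = \left(-6\right) 5465 + 45 = -32790 + 45 = -32745$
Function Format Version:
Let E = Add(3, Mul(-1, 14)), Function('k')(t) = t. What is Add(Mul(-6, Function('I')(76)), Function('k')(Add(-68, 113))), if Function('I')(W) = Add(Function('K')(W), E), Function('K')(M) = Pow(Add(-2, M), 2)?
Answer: -32745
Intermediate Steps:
E = -11 (E = Add(3, -14) = -11)
Function('I')(W) = Add(-11, Pow(Add(-2, W), 2)) (Function('I')(W) = Add(Pow(Add(-2, W), 2), -11) = Add(-11, Pow(Add(-2, W), 2)))
Add(Mul(-6, Function('I')(76)), Function('k')(Add(-68, 113))) = Add(Mul(-6, Add(-11, Pow(Add(-2, 76), 2))), Add(-68, 113)) = Add(Mul(-6, Add(-11, Pow(74, 2))), 45) = Add(Mul(-6, Add(-11, 5476)), 45) = Add(Mul(-6, 5465), 45) = Add(-32790, 45) = -32745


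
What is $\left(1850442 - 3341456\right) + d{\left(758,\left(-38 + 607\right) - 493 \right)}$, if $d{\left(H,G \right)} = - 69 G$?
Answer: $-1496258$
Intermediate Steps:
$\left(1850442 - 3341456\right) + d{\left(758,\left(-38 + 607\right) - 493 \right)} = \left(1850442 - 3341456\right) - 69 \left(\left(-38 + 607\right) - 493\right) = -1491014 - 69 \left(569 - 493\right) = -1491014 - 5244 = -1496258$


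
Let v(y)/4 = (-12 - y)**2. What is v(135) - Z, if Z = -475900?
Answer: 562336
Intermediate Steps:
v(y) = 4*(-12 - y)**2
v(135) - Z = 4*(12 + 135)**2 - 1*(-475900) = 4*147**2 + 475900 = 4*21609 + 475900 = 86436 + 475900 = 562336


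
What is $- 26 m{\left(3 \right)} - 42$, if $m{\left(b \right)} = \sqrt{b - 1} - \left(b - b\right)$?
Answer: $-42 - 26 \sqrt{2} \approx -78.77$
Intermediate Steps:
$m{\left(b \right)} = \sqrt{-1 + b}$ ($m{\left(b \right)} = \sqrt{-1 + b} - 0 = \sqrt{-1 + b} + 0 = \sqrt{-1 + b}$)
$- 26 m{\left(3 \right)} - 42 = - 26 \sqrt{-1 + 3} - 42 = - 26 \sqrt{2} - 42 = -42 - 26 \sqrt{2}$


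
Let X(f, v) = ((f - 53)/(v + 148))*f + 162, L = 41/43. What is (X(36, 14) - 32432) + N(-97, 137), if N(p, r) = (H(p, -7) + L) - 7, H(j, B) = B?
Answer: -12495001/387 ≈ -32287.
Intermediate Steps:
L = 41/43 (L = 41*(1/43) = 41/43 ≈ 0.95349)
X(f, v) = 162 + f*(-53 + f)/(148 + v) (X(f, v) = ((-53 + f)/(148 + v))*f + 162 = f*(-53 + f)/(148 + v) + 162 = 162 + f*(-53 + f)/(148 + v))
N(p, r) = -561/43 (N(p, r) = (-7 + 41/43) - 7 = -260/43 - 7 = -561/43)
(X(36, 14) - 32432) + N(-97, 137) = ((23976 + 36**2 - 53*36 + 162*14)/(148 + 14) - 32432) - 561/43 = ((23976 + 1296 - 1908 + 2268)/162 - 32432) - 561/43 = ((1/162)*25632 - 32432) - 561/43 = (1424/9 - 32432) - 561/43 = -290464/9 - 561/43 = -12495001/387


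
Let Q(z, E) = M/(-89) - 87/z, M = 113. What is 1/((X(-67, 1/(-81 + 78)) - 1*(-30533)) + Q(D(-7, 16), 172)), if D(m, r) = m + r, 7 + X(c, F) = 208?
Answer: 267/8203058 ≈ 3.2549e-5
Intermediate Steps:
X(c, F) = 201 (X(c, F) = -7 + 208 = 201)
Q(z, E) = -113/89 - 87/z (Q(z, E) = 113/(-89) - 87/z = 113*(-1/89) - 87/z = -113/89 - 87/z)
1/((X(-67, 1/(-81 + 78)) - 1*(-30533)) + Q(D(-7, 16), 172)) = 1/((201 - 1*(-30533)) + (-113/89 - 87/(-7 + 16))) = 1/((201 + 30533) + (-113/89 - 87/9)) = 1/(30734 + (-113/89 - 87*⅑)) = 1/(30734 + (-113/89 - 29/3)) = 1/(30734 - 2920/267) = 1/(8203058/267) = 267/8203058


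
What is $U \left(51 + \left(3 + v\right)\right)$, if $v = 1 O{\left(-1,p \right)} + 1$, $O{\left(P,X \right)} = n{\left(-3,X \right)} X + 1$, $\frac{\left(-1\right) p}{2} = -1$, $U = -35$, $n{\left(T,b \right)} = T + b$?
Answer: $-1890$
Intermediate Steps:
$p = 2$ ($p = \left(-2\right) \left(-1\right) = 2$)
$O{\left(P,X \right)} = 1 + X \left(-3 + X\right)$ ($O{\left(P,X \right)} = \left(-3 + X\right) X + 1 = X \left(-3 + X\right) + 1 = 1 + X \left(-3 + X\right)$)
$v = 0$ ($v = 1 \left(1 + 2 \left(-3 + 2\right)\right) + 1 = 1 \left(1 + 2 \left(-1\right)\right) + 1 = 1 \left(1 - 2\right) + 1 = 1 \left(-1\right) + 1 = -1 + 1 = 0$)
$U \left(51 + \left(3 + v\right)\right) = - 35 \left(51 + \left(3 + 0\right)\right) = - 35 \left(51 + 3\right) = \left(-35\right) 54 = -1890$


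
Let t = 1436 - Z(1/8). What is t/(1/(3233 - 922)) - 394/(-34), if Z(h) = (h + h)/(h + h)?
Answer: 56377042/17 ≈ 3.3163e+6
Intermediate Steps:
Z(h) = 1 (Z(h) = (2*h)/((2*h)) = (2*h)*(1/(2*h)) = 1)
t = 1435 (t = 1436 - 1*1 = 1436 - 1 = 1435)
t/(1/(3233 - 922)) - 394/(-34) = 1435/(1/(3233 - 922)) - 394/(-34) = 1435/(1/2311) - 394*(-1/34) = 1435/(1/2311) + 197/17 = 1435*2311 + 197/17 = 3316285 + 197/17 = 56377042/17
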